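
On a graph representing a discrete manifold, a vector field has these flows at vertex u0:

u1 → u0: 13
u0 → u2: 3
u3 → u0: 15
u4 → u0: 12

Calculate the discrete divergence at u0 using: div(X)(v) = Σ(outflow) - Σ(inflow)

Divergence = sum of outgoing flows = (-13) + 3 + (-15) + (-12) = -37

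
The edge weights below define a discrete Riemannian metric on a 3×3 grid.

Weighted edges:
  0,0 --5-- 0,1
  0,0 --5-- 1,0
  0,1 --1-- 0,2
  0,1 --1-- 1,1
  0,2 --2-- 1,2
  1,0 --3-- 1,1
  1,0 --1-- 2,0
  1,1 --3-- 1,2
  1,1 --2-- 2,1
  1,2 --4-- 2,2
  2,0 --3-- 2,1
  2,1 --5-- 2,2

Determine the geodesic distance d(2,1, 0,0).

Shortest path: 2,1 → 1,1 → 0,1 → 0,0, total weight = 8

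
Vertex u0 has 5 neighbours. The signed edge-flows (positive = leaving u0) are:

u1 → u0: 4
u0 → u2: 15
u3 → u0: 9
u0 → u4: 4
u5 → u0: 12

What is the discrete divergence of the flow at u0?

Divergence = sum of outgoing flows = (-4) + 15 + (-9) + 4 + (-12) = -6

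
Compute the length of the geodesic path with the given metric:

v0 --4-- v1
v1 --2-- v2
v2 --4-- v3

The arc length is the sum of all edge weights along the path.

Arc length = 4 + 2 + 4 = 10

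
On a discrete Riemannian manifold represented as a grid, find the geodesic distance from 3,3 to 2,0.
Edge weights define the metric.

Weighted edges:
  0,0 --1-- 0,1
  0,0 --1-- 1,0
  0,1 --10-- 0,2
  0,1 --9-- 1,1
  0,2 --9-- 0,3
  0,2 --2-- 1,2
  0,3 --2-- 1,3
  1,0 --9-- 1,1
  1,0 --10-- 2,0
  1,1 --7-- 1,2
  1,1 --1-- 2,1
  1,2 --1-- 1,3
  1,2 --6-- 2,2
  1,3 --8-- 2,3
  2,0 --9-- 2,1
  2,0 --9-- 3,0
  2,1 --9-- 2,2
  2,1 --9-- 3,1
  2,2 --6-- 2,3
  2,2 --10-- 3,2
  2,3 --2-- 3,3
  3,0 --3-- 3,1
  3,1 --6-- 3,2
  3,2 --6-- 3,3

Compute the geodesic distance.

Shortest path: 3,3 → 3,2 → 3,1 → 3,0 → 2,0, total weight = 24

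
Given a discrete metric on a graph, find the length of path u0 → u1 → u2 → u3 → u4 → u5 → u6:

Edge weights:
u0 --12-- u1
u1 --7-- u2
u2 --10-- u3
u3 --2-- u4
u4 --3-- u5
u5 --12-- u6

Arc length = 12 + 7 + 10 + 2 + 3 + 12 = 46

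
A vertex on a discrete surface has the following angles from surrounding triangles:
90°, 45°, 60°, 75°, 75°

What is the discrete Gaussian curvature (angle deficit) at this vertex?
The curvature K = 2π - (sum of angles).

Sum of angles = 345°. K = 360° - 345° = 15°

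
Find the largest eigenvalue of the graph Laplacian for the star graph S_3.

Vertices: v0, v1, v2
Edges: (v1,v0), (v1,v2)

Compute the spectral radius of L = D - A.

The star S_3 is the complete bipartite graph K_{1,2} (one hub of degree 2, 2 leaves of degree 1). The Laplacian spectrum of K_{p,q} is 0, p (multiplicity q−1), q (multiplicity p−1), p+q. With p = 1, q = 2: 0 once, 1 with multiplicity 1, and 3 once. (Check: trace L = sum of degrees = 4 = 1·1 + 3.)
Laplacian eigenvalues: [0.0, 1.0, 3.0]. Largest eigenvalue (spectral radius) = 3.0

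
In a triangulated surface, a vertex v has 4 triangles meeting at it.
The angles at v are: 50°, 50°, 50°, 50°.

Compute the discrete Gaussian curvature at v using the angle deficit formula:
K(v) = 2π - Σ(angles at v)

Sum of angles = 200°. K = 360° - 200° = 160° = 8π/9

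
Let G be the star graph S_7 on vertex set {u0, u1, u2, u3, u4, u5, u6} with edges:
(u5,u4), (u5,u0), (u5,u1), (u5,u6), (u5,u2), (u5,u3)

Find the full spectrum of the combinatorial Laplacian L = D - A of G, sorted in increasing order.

The star S_7 is the complete bipartite graph K_{1,6} (one hub of degree 6, 6 leaves of degree 1). The Laplacian spectrum of K_{p,q} is 0, p (multiplicity q−1), q (multiplicity p−1), p+q. With p = 1, q = 6: 0 once, 1 with multiplicity 5, and 7 once. (Check: trace L = sum of degrees = 12 = 5·1 + 7.)
Laplacian eigenvalues (increasing order): [0.0, 1.0, 1.0, 1.0, 1.0, 1.0, 7.0]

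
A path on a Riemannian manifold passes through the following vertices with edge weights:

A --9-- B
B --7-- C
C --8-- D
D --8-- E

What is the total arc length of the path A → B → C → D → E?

Arc length = 9 + 7 + 8 + 8 = 32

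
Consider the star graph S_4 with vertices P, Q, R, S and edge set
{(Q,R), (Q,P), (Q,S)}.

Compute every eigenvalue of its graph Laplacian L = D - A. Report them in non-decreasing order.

The star S_4 is the complete bipartite graph K_{1,3} (one hub of degree 3, 3 leaves of degree 1). The Laplacian spectrum of K_{p,q} is 0, p (multiplicity q−1), q (multiplicity p−1), p+q. With p = 1, q = 3: 0 once, 1 with multiplicity 2, and 4 once. (Check: trace L = sum of degrees = 6 = 2·1 + 4.)
Laplacian eigenvalues (increasing order): [0.0, 1.0, 1.0, 4.0]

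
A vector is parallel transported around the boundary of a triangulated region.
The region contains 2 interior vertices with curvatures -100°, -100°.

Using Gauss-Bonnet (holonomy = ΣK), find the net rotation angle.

Holonomy = total enclosed curvature = (-100°) + (-100°) = -200°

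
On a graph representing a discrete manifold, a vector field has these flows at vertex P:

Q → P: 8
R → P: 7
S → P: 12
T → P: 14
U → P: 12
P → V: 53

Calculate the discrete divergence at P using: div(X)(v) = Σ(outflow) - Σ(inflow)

Divergence = sum of outgoing flows = (-8) + (-7) + (-12) + (-14) + (-12) + 53 = 0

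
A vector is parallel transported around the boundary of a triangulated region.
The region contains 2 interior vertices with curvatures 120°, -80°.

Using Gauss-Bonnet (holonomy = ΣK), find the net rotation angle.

Holonomy = total enclosed curvature = 120° + (-80°) = 40°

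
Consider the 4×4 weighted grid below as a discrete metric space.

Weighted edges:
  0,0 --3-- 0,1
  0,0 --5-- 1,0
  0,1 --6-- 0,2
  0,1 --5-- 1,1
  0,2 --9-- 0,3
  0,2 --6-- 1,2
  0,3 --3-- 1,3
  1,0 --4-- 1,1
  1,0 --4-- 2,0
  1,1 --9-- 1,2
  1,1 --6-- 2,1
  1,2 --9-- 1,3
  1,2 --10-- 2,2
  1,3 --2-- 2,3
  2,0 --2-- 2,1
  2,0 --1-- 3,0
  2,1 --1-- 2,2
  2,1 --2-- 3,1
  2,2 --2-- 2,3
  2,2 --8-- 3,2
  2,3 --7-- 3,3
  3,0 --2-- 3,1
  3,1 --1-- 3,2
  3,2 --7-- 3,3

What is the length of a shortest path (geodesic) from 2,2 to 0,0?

Shortest path: 2,2 → 2,1 → 2,0 → 1,0 → 0,0, total weight = 12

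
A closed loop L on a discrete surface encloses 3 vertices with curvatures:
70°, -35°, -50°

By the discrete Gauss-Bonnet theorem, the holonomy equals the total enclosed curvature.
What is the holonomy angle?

Holonomy = total enclosed curvature = 70° + (-35°) + (-50°) = -15°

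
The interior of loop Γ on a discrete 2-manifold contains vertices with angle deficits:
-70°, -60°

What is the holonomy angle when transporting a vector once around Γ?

Holonomy = total enclosed curvature = (-70°) + (-60°) = -130°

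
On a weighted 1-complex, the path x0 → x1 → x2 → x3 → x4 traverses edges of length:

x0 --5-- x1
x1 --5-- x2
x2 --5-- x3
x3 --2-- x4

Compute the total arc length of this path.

Arc length = 5 + 5 + 5 + 2 = 17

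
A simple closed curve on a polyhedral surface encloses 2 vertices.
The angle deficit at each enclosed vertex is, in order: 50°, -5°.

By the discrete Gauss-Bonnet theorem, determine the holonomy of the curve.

Holonomy = total enclosed curvature = 50° + (-5°) = 45°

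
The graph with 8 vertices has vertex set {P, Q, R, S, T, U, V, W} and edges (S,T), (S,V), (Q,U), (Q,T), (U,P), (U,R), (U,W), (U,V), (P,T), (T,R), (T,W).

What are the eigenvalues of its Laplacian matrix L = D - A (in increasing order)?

Degrees: deg(P) = 2, deg(Q) = 2, deg(R) = 2, deg(S) = 2, deg(T) = 5, deg(U) = 5, deg(V) = 2, deg(W) = 2.
L = D − A with rows/columns ordered (P, Q, R, S, T, U, V, W):
  [ 2,  0,  0,  0, -1, -1,  0,  0]
  [ 0,  2,  0,  0, -1, -1,  0,  0]
  [ 0,  0,  2,  0, -1, -1,  0,  0]
  [ 0,  0,  0,  2, -1,  0, -1,  0]
  [-1, -1, -1, -1,  5,  0,  0, -1]
  [-1, -1, -1,  0,  0,  5, -1, -1]
  [ 0,  0,  0, -1,  0, -1,  2,  0]
  [ 0,  0,  0,  0, -1, -1,  0,  2]
Characteristic polynomial: det(λI − L) = λ(λ² − 8λ + 8)(λ − 2)³(λ² − 8λ + 14).
Roots: λ = 0; (λ² − 8λ + 8) = 0 ⇒ λ = 4 ± 2√2 ≈ 1.1716, 6.8284; (λ − 2) = 0 ⇒ λ = 2 (multiplicity 3); (λ² − 8λ + 14) = 0 ⇒ λ = 4 ± √2 ≈ 2.5858, 5.4142.
(Check: the roots sum (with multiplicity) to 22, matching trace L = Σdeg = 2·11 = 22.)
Laplacian eigenvalues (increasing order): [0.0, 1.1716, 2.0, 2.0, 2.0, 2.5858, 5.4142, 6.8284]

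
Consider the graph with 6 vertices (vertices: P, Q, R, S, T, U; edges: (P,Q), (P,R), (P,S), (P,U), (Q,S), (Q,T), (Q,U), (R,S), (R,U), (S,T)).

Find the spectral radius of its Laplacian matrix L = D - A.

Degrees: deg(P) = 4, deg(Q) = 4, deg(R) = 3, deg(S) = 4, deg(T) = 2, deg(U) = 3.
L = D − A with rows/columns ordered (P, Q, R, S, T, U):
  [ 4, -1, -1, -1,  0, -1]
  [-1,  4,  0, -1, -1, -1]
  [-1,  0,  3, -1,  0, -1]
  [-1, -1, -1,  4, -1,  0]
  [ 0, -1,  0, -1,  2,  0]
  [-1, -1, -1,  0,  0,  3]
Characteristic polynomial: det(λI − L) = λ(λ² − 7λ + 9)(λ² − 9λ + 19)(λ − 4).
Roots: λ = 0; (λ² − 7λ + 9) = 0 ⇒ λ = (7 ± √13)/2 ≈ 1.6972, 5.3028; (λ² − 9λ + 19) = 0 ⇒ λ = (9 ± √5)/2 ≈ 3.382, 5.618; (λ − 4) = 0 ⇒ λ = 4.
(Check: the roots sum (with multiplicity) to 20, matching trace L = Σdeg = 2·10 = 20.)
Laplacian eigenvalues: [0.0, 1.6972, 3.382, 4.0, 5.3028, 5.618]. Largest eigenvalue (spectral radius) = 5.618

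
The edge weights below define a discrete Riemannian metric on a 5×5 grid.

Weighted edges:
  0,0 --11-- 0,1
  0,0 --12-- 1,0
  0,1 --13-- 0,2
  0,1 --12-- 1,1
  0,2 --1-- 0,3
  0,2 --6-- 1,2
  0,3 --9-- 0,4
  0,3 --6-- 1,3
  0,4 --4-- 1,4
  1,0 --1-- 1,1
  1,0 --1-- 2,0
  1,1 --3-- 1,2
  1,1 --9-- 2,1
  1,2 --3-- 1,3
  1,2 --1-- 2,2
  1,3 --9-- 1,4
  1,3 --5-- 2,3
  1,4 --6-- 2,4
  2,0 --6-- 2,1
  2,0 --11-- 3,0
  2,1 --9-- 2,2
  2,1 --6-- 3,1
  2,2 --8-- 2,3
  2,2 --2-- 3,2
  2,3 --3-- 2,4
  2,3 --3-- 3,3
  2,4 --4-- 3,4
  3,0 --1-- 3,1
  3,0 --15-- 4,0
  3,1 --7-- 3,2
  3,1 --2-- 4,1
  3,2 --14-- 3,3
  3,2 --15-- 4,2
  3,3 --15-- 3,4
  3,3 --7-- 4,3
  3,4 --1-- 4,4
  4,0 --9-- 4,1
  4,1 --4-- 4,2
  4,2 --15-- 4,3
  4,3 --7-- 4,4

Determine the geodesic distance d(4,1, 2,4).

Shortest path: 4,1 → 3,1 → 3,2 → 2,2 → 2,3 → 2,4, total weight = 22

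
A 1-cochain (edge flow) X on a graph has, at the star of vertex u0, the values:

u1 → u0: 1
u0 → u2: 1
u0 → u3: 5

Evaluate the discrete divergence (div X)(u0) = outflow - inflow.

Divergence = sum of outgoing flows = (-1) + 1 + 5 = 5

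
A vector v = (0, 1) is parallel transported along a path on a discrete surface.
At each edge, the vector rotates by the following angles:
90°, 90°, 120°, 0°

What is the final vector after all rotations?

Total rotation: 90° + 90° + 120° + 0° = 300° ≡ -60° (mod 360°). Final vector: (0.8660, 0.5000)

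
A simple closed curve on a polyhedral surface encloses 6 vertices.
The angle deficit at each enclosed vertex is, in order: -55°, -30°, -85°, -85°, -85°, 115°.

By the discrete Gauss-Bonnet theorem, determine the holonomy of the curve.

Holonomy = total enclosed curvature = (-55°) + (-30°) + (-85°) + (-85°) + (-85°) + 115° = -225°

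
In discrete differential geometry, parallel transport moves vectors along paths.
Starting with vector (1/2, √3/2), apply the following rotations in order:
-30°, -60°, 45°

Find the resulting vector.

Total rotation: (-30°) + (-60°) + 45° = -45°. Final vector: (0.9659, 0.2588)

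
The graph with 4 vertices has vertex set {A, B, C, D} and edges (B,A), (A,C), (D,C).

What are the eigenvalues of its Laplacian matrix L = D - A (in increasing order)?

Degrees: deg(A) = 2, deg(B) = 1, deg(C) = 2, deg(D) = 1.
L = D − A with rows/columns ordered (A, B, C, D):
  [ 2, -1, -1,  0]
  [-1,  1,  0,  0]
  [-1,  0,  2, -1]
  [ 0,  0, -1,  1]
Characteristic polynomial: det(λI − L) = λ(λ² − 4λ + 2)(λ − 2).
Roots: λ = 0; (λ² − 4λ + 2) = 0 ⇒ λ = 2 ± √2 ≈ 0.5858, 3.4142; (λ − 2) = 0 ⇒ λ = 2.
(Check: the roots sum (with multiplicity) to 6, matching trace L = Σdeg = 2·3 = 6.)
Laplacian eigenvalues (increasing order): [0.0, 0.5858, 2.0, 3.4142]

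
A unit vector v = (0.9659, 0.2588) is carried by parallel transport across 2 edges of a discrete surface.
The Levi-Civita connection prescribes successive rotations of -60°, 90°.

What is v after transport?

Total rotation: (-60°) + 90° = 30°. Final vector: (0.7071, 0.7071)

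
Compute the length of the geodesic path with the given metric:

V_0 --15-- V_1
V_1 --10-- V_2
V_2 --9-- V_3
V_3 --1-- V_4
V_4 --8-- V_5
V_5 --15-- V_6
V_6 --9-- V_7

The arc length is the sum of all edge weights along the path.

Arc length = 15 + 10 + 9 + 1 + 8 + 15 + 9 = 67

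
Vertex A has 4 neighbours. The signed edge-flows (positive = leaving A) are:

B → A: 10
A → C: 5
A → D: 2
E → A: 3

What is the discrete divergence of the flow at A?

Divergence = sum of outgoing flows = (-10) + 5 + 2 + (-3) = -6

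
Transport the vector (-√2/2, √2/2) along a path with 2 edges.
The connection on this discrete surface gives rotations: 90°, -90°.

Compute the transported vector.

Total rotation: 90° + (-90°) = 0°. Final vector: (-0.7071, 0.7071)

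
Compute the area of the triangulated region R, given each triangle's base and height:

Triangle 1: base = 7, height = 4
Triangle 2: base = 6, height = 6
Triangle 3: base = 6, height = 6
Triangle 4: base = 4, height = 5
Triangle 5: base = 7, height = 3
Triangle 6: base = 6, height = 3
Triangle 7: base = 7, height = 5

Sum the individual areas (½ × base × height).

(1/2)×7×4 + (1/2)×6×6 + (1/2)×6×6 + (1/2)×4×5 + (1/2)×7×3 + (1/2)×6×3 + (1/2)×7×5 = 97.0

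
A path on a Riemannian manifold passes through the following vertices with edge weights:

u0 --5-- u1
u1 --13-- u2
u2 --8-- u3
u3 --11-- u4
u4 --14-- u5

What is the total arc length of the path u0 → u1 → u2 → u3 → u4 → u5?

Arc length = 5 + 13 + 8 + 11 + 14 = 51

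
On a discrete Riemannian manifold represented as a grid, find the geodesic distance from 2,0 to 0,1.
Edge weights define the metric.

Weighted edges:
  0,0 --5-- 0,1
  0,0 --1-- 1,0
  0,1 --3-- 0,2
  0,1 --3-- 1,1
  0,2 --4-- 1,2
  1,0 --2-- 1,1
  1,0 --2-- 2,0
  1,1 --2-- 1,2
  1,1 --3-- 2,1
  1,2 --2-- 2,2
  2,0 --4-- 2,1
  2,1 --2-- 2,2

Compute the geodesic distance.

Shortest path: 2,0 → 1,0 → 1,1 → 0,1, total weight = 7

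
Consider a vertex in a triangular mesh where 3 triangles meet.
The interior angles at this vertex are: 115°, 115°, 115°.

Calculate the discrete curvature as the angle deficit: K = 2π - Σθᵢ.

Sum of angles = 345°. K = 360° - 345° = 15° = π/12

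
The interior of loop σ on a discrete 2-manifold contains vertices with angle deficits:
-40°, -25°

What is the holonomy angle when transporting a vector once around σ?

Holonomy = total enclosed curvature = (-40°) + (-25°) = -65°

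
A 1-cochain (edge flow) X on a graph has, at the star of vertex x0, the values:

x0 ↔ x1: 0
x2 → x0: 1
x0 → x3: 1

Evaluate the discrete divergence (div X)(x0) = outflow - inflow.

Divergence = sum of outgoing flows = 0 + (-1) + 1 = 0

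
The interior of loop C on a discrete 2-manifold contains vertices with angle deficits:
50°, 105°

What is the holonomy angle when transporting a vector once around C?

Holonomy = total enclosed curvature = 50° + 105° = 155°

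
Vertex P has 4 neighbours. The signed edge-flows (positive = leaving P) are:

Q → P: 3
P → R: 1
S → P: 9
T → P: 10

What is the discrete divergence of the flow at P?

Divergence = sum of outgoing flows = (-3) + 1 + (-9) + (-10) = -21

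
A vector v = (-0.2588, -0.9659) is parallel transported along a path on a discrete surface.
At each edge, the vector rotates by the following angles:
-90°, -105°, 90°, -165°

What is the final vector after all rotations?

Total rotation: (-90°) + (-105°) + 90° + (-165°) = -270° ≡ 90° (mod 360°). Final vector: (0.9659, -0.2588)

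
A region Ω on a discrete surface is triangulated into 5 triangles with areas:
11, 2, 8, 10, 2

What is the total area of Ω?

11 + 2 + 8 + 10 + 2 = 33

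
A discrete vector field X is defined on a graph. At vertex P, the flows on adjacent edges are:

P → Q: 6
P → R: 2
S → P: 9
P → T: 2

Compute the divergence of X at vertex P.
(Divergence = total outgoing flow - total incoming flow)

Divergence = sum of outgoing flows = 6 + 2 + (-9) + 2 = 1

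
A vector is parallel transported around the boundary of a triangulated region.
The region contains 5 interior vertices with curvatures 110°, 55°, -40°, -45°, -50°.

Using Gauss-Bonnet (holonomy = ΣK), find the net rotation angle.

Holonomy = total enclosed curvature = 110° + 55° + (-40°) + (-45°) + (-50°) = 30°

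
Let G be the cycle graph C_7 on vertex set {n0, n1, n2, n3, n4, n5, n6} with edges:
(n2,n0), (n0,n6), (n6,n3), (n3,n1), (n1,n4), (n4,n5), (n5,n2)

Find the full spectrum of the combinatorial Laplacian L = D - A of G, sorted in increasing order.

The cycle graph C_n has Laplacian eigenvalues λ_k = 2 − 2cos(2πk/n), k = 0, 1, …, n−1. Here n = 7:
k=0: 2 − 2cos(0) = 0.0; k=1: 2 − 2cos(2π/7) = 0.753; k=2: 2 − 2cos(4π/7) = 2.445; k=3: 2 − 2cos(6π/7) = 3.8019; k=4: 2 − 2cos(8π/7) = 3.8019; k=5: 2 − 2cos(10π/7) = 2.445; k=6: 2 − 2cos(12π/7) = 0.753.
Laplacian eigenvalues (increasing order): [0.0, 0.753, 0.753, 2.445, 2.445, 3.8019, 3.8019]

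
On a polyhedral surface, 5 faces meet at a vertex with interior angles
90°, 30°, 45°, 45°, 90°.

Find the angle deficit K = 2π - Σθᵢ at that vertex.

Sum of angles = 300°. K = 360° - 300° = 60°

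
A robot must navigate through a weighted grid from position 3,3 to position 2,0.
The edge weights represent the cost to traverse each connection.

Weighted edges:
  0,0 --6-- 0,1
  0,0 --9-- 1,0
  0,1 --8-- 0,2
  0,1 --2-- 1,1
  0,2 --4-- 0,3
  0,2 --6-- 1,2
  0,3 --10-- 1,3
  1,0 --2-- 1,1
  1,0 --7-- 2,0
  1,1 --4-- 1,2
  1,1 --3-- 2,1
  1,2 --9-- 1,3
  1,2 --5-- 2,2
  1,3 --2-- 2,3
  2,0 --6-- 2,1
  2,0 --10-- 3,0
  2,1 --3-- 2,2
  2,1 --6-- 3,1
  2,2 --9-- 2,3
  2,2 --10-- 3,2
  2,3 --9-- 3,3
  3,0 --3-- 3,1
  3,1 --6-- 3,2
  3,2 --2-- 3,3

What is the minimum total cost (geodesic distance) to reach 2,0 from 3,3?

Shortest path: 3,3 → 3,2 → 3,1 → 2,1 → 2,0, total weight = 20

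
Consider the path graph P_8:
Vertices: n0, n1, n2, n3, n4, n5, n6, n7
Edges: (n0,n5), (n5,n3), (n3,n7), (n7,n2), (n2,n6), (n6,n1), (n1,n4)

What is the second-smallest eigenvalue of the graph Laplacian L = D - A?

The path graph P_n has Laplacian eigenvalues λ_k = 2 − 2cos(kπ/n), k = 0, 1, …, n−1. Here n = 8:
k=0: 2 − 2cos(0) = 0.0; k=1: 2 − 2cos(π/8) = 0.1522; k=2: 2 − 2cos(π/4) = 0.5858; k=3: 2 − 2cos(3π/8) = 1.2346; k=4: 2 − 2cos(π/2) = 2.0; k=5: 2 − 2cos(5π/8) = 2.7654; k=6: 2 − 2cos(3π/4) = 3.4142; k=7: 2 − 2cos(7π/8) = 3.8478.
Laplacian eigenvalues: [0.0, 0.1522, 0.5858, 1.2346, 2.0, 2.7654, 3.4142, 3.8478]. Algebraic connectivity (smallest non-zero eigenvalue) = 0.1522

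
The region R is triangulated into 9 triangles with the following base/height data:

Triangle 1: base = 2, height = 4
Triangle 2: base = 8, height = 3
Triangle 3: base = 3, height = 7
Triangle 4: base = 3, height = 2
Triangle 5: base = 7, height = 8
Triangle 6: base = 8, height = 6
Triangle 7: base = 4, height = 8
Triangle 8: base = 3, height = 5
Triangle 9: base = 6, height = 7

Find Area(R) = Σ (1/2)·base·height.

(1/2)×2×4 + (1/2)×8×3 + (1/2)×3×7 + (1/2)×3×2 + (1/2)×7×8 + (1/2)×8×6 + (1/2)×4×8 + (1/2)×3×5 + (1/2)×6×7 = 126.0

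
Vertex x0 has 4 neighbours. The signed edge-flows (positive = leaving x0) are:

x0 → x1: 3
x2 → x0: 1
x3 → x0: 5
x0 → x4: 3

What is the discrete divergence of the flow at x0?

Divergence = sum of outgoing flows = 3 + (-1) + (-5) + 3 = 0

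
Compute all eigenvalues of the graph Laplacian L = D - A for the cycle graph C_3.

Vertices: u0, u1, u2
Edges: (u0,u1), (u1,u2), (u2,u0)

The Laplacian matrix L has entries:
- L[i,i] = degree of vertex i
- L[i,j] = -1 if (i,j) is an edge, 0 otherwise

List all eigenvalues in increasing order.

The cycle graph C_n has Laplacian eigenvalues λ_k = 2 − 2cos(2πk/n), k = 0, 1, …, n−1. Here n = 3:
k=0: 2 − 2cos(0) = 0.0; k=1: 2 − 2cos(2π/3) = 3.0; k=2: 2 − 2cos(4π/3) = 3.0.
Laplacian eigenvalues (increasing order): [0.0, 3.0, 3.0]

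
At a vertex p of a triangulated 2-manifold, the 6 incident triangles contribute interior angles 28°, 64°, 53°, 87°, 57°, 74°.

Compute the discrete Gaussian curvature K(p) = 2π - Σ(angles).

Sum of angles = 363°. K = 360° - 363° = -3° = -π/60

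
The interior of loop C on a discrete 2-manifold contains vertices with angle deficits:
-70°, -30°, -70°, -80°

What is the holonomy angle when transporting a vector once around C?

Holonomy = total enclosed curvature = (-70°) + (-30°) + (-70°) + (-80°) = -250°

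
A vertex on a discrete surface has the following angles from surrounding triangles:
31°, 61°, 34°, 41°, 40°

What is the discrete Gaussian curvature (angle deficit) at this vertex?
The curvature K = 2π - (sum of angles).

Sum of angles = 207°. K = 360° - 207° = 153° = 17π/20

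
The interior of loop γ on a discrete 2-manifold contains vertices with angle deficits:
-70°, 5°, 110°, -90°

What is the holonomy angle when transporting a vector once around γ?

Holonomy = total enclosed curvature = (-70°) + 5° + 110° + (-90°) = -45°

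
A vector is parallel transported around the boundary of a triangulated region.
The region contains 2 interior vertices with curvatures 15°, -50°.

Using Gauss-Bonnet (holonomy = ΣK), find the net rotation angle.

Holonomy = total enclosed curvature = 15° + (-50°) = -35°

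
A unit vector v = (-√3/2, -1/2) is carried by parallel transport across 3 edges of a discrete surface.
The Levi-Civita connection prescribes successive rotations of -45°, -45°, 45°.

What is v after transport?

Total rotation: (-45°) + (-45°) + 45° = -45°. Final vector: (-0.9659, 0.2588)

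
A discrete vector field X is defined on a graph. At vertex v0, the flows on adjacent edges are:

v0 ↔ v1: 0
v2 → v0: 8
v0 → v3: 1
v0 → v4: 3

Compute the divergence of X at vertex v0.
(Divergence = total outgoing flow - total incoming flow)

Divergence = sum of outgoing flows = 0 + (-8) + 1 + 3 = -4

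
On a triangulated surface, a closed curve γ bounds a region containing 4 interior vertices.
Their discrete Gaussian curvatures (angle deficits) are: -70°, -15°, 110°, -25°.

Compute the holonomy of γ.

Holonomy = total enclosed curvature = (-70°) + (-15°) + 110° + (-25°) = 0°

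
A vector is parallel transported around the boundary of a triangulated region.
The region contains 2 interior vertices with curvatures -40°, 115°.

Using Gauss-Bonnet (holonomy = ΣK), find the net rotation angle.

Holonomy = total enclosed curvature = (-40°) + 115° = 75°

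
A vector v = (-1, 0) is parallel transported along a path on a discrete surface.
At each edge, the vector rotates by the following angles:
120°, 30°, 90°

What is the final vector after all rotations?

Total rotation: 120° + 30° + 90° = 240° ≡ -120° (mod 360°). Final vector: (0.5000, 0.8660)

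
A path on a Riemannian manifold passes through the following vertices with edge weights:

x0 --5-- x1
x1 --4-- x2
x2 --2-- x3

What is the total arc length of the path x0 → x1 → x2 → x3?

Arc length = 5 + 4 + 2 = 11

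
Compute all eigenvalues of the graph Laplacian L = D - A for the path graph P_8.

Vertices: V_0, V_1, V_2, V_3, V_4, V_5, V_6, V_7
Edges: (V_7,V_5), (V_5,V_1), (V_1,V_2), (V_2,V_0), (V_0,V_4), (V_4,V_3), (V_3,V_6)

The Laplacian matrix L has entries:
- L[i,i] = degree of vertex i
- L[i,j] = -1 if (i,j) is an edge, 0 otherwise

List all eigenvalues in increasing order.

The path graph P_n has Laplacian eigenvalues λ_k = 2 − 2cos(kπ/n), k = 0, 1, …, n−1. Here n = 8:
k=0: 2 − 2cos(0) = 0.0; k=1: 2 − 2cos(π/8) = 0.1522; k=2: 2 − 2cos(π/4) = 0.5858; k=3: 2 − 2cos(3π/8) = 1.2346; k=4: 2 − 2cos(π/2) = 2.0; k=5: 2 − 2cos(5π/8) = 2.7654; k=6: 2 − 2cos(3π/4) = 3.4142; k=7: 2 − 2cos(7π/8) = 3.8478.
Laplacian eigenvalues (increasing order): [0.0, 0.1522, 0.5858, 1.2346, 2.0, 2.7654, 3.4142, 3.8478]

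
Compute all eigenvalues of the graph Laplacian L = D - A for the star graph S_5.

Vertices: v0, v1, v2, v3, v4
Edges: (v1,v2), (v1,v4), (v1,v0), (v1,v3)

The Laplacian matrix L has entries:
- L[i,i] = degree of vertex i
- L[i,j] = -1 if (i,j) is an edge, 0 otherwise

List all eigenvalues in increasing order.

The star S_5 is the complete bipartite graph K_{1,4} (one hub of degree 4, 4 leaves of degree 1). The Laplacian spectrum of K_{p,q} is 0, p (multiplicity q−1), q (multiplicity p−1), p+q. With p = 1, q = 4: 0 once, 1 with multiplicity 3, and 5 once. (Check: trace L = sum of degrees = 8 = 3·1 + 5.)
Laplacian eigenvalues (increasing order): [0.0, 1.0, 1.0, 1.0, 5.0]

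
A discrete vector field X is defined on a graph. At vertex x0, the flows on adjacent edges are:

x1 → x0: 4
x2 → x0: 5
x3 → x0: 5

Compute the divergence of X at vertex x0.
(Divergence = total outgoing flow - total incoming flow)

Divergence = sum of outgoing flows = (-4) + (-5) + (-5) = -14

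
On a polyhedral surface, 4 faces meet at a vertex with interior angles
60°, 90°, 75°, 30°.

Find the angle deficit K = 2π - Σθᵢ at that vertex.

Sum of angles = 255°. K = 360° - 255° = 105° = 7π/12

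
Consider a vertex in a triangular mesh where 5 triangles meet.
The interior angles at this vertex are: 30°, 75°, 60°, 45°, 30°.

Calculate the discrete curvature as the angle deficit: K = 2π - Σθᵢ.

Sum of angles = 240°. K = 360° - 240° = 120° = 2π/3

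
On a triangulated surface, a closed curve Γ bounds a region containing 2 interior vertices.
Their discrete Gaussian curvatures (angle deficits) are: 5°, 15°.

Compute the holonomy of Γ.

Holonomy = total enclosed curvature = 5° + 15° = 20°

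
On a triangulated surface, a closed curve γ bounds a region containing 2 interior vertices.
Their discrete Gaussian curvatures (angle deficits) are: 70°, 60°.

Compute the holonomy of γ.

Holonomy = total enclosed curvature = 70° + 60° = 130°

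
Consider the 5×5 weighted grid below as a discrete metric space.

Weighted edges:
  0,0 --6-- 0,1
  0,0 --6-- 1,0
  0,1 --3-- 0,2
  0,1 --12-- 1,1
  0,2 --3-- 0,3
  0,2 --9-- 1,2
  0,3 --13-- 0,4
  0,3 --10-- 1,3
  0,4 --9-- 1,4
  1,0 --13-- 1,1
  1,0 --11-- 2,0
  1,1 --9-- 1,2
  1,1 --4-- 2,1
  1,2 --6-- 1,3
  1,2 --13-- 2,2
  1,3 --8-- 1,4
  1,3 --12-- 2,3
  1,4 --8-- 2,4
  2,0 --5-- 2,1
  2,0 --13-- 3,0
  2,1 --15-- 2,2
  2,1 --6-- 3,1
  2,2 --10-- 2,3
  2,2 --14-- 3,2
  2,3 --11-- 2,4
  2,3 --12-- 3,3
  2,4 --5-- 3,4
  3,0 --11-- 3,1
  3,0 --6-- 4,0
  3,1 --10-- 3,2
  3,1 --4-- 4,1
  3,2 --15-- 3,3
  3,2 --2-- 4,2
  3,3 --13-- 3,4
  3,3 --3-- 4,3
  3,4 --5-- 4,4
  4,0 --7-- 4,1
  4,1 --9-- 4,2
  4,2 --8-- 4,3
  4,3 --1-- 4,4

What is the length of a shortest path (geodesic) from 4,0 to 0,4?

Shortest path: 4,0 → 4,1 → 3,1 → 2,1 → 1,1 → 0,1 → 0,2 → 0,3 → 0,4, total weight = 52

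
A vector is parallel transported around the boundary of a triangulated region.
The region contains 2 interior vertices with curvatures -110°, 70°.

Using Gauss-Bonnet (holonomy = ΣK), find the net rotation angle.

Holonomy = total enclosed curvature = (-110°) + 70° = -40°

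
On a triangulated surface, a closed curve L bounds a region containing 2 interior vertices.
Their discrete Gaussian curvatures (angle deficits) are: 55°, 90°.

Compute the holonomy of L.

Holonomy = total enclosed curvature = 55° + 90° = 145°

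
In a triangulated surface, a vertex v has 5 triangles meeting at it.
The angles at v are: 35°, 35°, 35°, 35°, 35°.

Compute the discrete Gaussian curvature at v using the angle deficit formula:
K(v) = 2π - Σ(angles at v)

Sum of angles = 175°. K = 360° - 175° = 185°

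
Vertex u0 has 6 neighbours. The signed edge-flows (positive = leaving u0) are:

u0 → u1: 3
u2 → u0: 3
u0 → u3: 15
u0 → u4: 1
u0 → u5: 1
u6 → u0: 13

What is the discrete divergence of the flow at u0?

Divergence = sum of outgoing flows = 3 + (-3) + 15 + 1 + 1 + (-13) = 4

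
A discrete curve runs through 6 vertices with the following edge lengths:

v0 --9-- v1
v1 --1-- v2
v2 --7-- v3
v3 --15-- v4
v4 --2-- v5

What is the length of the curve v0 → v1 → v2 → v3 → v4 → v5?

Arc length = 9 + 1 + 7 + 15 + 2 = 34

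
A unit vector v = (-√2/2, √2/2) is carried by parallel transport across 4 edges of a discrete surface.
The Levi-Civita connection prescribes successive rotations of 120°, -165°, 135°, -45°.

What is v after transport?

Total rotation: 120° + (-165°) + 135° + (-45°) = 45°. Final vector: (-1, 0)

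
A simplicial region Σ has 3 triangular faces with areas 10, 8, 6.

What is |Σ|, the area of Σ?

10 + 8 + 6 = 24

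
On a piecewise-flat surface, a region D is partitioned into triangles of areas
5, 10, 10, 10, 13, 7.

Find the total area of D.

5 + 10 + 10 + 10 + 13 + 7 = 55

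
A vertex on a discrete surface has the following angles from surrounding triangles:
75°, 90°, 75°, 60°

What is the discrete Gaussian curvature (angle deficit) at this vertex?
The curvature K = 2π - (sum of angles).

Sum of angles = 300°. K = 360° - 300° = 60°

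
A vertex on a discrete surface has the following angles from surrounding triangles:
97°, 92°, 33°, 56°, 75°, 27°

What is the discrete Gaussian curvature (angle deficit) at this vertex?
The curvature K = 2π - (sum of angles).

Sum of angles = 380°. K = 360° - 380° = -20° = -π/9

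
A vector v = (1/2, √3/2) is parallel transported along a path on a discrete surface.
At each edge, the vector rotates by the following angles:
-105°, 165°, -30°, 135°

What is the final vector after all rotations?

Total rotation: (-105°) + 165° + (-30°) + 135° = 165°. Final vector: (-0.7071, -0.7071)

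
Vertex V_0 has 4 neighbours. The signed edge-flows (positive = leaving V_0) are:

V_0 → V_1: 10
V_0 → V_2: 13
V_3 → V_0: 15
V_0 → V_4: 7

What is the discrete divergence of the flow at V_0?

Divergence = sum of outgoing flows = 10 + 13 + (-15) + 7 = 15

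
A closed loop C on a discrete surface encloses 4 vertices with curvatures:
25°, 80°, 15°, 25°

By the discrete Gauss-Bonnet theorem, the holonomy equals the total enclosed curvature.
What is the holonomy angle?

Holonomy = total enclosed curvature = 25° + 80° + 15° + 25° = 145°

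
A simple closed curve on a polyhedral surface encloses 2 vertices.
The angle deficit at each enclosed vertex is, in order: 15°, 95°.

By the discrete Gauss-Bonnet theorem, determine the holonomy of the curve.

Holonomy = total enclosed curvature = 15° + 95° = 110°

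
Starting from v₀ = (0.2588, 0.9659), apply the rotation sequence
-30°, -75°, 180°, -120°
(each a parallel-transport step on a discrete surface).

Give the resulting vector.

Total rotation: (-30°) + (-75°) + 180° + (-120°) = -45°. Final vector: (0.8660, 0.5000)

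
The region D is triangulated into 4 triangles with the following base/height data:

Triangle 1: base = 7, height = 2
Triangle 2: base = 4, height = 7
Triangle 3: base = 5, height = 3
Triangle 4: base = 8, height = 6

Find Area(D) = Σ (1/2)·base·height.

(1/2)×7×2 + (1/2)×4×7 + (1/2)×5×3 + (1/2)×8×6 = 52.5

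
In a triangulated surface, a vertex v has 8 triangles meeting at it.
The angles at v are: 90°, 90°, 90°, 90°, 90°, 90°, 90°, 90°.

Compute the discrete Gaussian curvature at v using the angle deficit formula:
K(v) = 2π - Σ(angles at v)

Sum of angles = 720°. K = 360° - 720° = -360° = -2π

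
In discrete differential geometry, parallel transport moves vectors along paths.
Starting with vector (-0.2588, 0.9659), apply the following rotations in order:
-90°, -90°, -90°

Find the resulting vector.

Total rotation: (-90°) + (-90°) + (-90°) = -270° ≡ 90° (mod 360°). Final vector: (-0.9659, -0.2588)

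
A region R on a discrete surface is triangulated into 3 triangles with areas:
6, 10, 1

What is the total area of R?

6 + 10 + 1 = 17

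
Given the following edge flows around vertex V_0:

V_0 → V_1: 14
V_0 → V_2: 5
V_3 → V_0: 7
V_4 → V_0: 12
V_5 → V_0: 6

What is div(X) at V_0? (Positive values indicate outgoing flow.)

Divergence = sum of outgoing flows = 14 + 5 + (-7) + (-12) + (-6) = -6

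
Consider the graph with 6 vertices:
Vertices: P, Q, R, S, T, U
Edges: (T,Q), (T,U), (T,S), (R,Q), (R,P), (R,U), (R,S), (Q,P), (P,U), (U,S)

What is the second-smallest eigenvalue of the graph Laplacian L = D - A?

Degrees: deg(P) = 3, deg(Q) = 3, deg(R) = 4, deg(S) = 3, deg(T) = 3, deg(U) = 4.
L = D − A with rows/columns ordered (P, Q, R, S, T, U):
  [ 3, -1, -1,  0,  0, -1]
  [-1,  3, -1,  0, -1,  0]
  [-1, -1,  4, -1,  0, -1]
  [ 0,  0, -1,  3, -1, -1]
  [ 0, -1,  0, -1,  3, -1]
  [-1,  0, -1, -1, -1,  4]
Characteristic polynomial: det(λI − L) = λ(λ² − 8λ + 13)(λ − 3)(λ − 4)(λ − 5).
Roots: λ = 0; (λ² − 8λ + 13) = 0 ⇒ λ = 4 ± √3 ≈ 2.2679, 5.7321; (λ − 3) = 0 ⇒ λ = 3; (λ − 4) = 0 ⇒ λ = 4; (λ − 5) = 0 ⇒ λ = 5.
(Check: the roots sum (with multiplicity) to 20, matching trace L = Σdeg = 2·10 = 20.)
Laplacian eigenvalues: [0.0, 2.2679, 3.0, 4.0, 5.0, 5.7321]. Algebraic connectivity (smallest non-zero eigenvalue) = 2.2679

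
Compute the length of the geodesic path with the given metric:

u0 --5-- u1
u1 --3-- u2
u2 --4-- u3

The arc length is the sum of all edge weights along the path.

Arc length = 5 + 3 + 4 = 12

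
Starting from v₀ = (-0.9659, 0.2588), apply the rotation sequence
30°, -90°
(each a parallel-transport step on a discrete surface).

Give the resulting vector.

Total rotation: 30° + (-90°) = -60°. Final vector: (-0.2588, 0.9659)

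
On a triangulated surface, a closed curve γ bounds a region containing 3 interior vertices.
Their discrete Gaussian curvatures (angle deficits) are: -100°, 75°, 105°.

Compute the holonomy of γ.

Holonomy = total enclosed curvature = (-100°) + 75° + 105° = 80°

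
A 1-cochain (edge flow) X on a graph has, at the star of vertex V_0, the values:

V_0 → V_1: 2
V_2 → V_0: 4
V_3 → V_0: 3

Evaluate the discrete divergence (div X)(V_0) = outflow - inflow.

Divergence = sum of outgoing flows = 2 + (-4) + (-3) = -5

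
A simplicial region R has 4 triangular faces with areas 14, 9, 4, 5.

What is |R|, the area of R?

14 + 9 + 4 + 5 = 32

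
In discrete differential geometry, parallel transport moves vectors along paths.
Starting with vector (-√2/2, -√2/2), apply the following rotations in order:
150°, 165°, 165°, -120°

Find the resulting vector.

Total rotation: 150° + 165° + 165° + (-120°) = 360° ≡ 0° (mod 360°). Final vector: (-0.7071, -0.7071)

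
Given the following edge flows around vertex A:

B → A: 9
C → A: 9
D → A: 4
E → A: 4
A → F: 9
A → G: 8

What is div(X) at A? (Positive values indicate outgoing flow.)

Divergence = sum of outgoing flows = (-9) + (-9) + (-4) + (-4) + 9 + 8 = -9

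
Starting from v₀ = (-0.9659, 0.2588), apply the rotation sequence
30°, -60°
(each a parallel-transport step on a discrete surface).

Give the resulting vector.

Total rotation: 30° + (-60°) = -30°. Final vector: (-0.7071, 0.7071)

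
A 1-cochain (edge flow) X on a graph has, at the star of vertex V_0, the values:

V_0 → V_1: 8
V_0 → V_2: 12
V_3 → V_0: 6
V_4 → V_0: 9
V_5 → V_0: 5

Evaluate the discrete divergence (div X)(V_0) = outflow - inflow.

Divergence = sum of outgoing flows = 8 + 12 + (-6) + (-9) + (-5) = 0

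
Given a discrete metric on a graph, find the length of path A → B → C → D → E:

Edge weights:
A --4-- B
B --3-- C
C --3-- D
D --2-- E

Arc length = 4 + 3 + 3 + 2 = 12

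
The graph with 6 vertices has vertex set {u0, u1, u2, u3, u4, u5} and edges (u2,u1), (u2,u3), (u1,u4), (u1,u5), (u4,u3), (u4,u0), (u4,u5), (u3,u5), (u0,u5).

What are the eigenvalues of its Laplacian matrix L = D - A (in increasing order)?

Degrees: deg(u0) = 2, deg(u1) = 3, deg(u2) = 2, deg(u3) = 3, deg(u4) = 4, deg(u5) = 4.
L = D − A with rows/columns ordered (u0, u1, u2, u3, u4, u5):
  [ 2,  0,  0,  0, -1, -1]
  [ 0,  3, -1,  0, -1, -1]
  [ 0, -1,  2, -1,  0,  0]
  [ 0,  0, -1,  3, -1, -1]
  [-1, -1,  0, -1,  4, -1]
  [-1, -1,  0, -1, -1,  4]
Characteristic polynomial: det(λI − L) = λ(λ² − 7λ + 8)(λ − 3)²(λ − 5).
Roots: λ = 0; (λ² − 7λ + 8) = 0 ⇒ λ = (7 ± √17)/2 ≈ 1.4384, 5.5616; (λ − 3) = 0 ⇒ λ = 3 (multiplicity 2); (λ − 5) = 0 ⇒ λ = 5.
(Check: the roots sum (with multiplicity) to 18, matching trace L = Σdeg = 2·9 = 18.)
Laplacian eigenvalues (increasing order): [0.0, 1.4384, 3.0, 3.0, 5.0, 5.5616]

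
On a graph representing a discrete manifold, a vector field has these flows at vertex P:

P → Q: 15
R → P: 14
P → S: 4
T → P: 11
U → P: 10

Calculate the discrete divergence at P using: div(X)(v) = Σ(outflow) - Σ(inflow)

Divergence = sum of outgoing flows = 15 + (-14) + 4 + (-11) + (-10) = -16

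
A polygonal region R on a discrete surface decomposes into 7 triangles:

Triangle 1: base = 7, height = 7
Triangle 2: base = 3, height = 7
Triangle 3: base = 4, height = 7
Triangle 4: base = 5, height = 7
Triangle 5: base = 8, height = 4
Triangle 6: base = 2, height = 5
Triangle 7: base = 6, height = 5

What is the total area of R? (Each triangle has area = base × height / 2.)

(1/2)×7×7 + (1/2)×3×7 + (1/2)×4×7 + (1/2)×5×7 + (1/2)×8×4 + (1/2)×2×5 + (1/2)×6×5 = 102.5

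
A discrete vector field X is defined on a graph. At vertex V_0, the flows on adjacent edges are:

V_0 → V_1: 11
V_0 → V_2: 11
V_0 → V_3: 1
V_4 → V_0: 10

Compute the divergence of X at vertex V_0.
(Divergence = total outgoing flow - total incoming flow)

Divergence = sum of outgoing flows = 11 + 11 + 1 + (-10) = 13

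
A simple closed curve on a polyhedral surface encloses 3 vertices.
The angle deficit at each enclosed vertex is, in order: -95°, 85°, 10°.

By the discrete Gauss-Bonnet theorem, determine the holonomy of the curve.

Holonomy = total enclosed curvature = (-95°) + 85° + 10° = 0°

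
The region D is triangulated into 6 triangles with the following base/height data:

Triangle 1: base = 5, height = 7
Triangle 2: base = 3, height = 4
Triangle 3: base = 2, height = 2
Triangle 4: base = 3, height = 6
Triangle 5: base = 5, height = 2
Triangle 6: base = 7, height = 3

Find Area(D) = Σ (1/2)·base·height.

(1/2)×5×7 + (1/2)×3×4 + (1/2)×2×2 + (1/2)×3×6 + (1/2)×5×2 + (1/2)×7×3 = 50.0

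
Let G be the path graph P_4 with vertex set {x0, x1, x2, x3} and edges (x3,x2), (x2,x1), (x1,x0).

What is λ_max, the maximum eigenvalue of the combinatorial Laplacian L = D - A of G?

The path graph P_n has Laplacian eigenvalues λ_k = 2 − 2cos(kπ/n), k = 0, 1, …, n−1. Here n = 4:
k=0: 2 − 2cos(0) = 0.0; k=1: 2 − 2cos(π/4) = 0.5858; k=2: 2 − 2cos(π/2) = 2.0; k=3: 2 − 2cos(3π/4) = 3.4142.
Laplacian eigenvalues: [0.0, 0.5858, 2.0, 3.4142]. Largest eigenvalue (spectral radius) = 3.4142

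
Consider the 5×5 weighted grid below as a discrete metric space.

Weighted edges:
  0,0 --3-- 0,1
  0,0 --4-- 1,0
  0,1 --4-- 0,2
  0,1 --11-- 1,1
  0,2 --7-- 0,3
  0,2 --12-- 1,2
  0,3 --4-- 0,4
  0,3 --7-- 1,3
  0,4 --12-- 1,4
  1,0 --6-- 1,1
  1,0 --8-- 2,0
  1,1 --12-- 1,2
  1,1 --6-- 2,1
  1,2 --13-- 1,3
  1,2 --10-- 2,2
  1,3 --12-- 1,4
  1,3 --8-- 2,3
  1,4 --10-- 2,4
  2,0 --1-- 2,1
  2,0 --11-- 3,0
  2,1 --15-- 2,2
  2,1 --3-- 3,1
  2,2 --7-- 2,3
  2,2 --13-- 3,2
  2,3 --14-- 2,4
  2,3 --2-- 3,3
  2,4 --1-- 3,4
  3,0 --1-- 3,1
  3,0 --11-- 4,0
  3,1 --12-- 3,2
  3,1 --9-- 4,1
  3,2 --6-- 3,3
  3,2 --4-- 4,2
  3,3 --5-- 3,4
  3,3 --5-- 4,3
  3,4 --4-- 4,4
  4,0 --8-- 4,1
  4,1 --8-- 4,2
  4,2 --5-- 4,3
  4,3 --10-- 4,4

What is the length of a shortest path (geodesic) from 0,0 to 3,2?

Shortest path: 0,0 → 1,0 → 2,0 → 2,1 → 3,1 → 3,2, total weight = 28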